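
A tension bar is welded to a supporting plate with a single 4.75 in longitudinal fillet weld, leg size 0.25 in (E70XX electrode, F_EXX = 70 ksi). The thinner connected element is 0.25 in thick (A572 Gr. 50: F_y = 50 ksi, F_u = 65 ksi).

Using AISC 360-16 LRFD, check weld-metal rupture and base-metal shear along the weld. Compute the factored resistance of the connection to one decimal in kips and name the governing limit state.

26.4 kips (weld metal governs)

Weld metal: throat = 0.707×0.25 = 0.17675 in, L = 4.75 in. φR_n = 0.75 × 0.6 × 70 × 0.17675 × 4.75 = 26.4 kips.
Base metal shear (0.25 in plate): yield φR_n = 1.0×0.6×50×0.25×4.75 = 35.6 kips; rupture φR_n = 0.75×0.6×65×0.25×4.75 = 34.7 kips; take 34.7 kips (rupture).
Governing: min(26.4, 34.7) = 26.4 kips → weld metal.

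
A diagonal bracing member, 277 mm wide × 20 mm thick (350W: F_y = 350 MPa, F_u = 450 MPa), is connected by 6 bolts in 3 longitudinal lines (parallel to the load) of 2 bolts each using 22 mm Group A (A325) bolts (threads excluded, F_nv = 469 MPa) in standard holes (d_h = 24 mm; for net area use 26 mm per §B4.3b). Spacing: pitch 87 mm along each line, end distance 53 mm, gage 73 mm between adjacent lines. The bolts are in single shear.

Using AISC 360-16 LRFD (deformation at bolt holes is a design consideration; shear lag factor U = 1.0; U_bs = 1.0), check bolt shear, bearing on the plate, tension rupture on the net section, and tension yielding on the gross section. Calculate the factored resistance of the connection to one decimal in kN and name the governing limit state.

802.3 kN (bolt shear governs)

Bolt shear: A_b = π(22)²/4 = 380.13 mm². φR_n = 0.75 × 469 × 380.13 × 6 × 1 = 802.3 kN.
Bearing (20 mm plate, F_u = 450 MPa): end bolts L_c = 53 − 24/2 = 41, R_n = min(1.2×41×20×450, 2.4×22×20×450) = 442.8 kN/bolt; interior L_c = 87 − 24 = 63, R_n = 475.2 kN/bolt. φR_n = 0.75 × (3×442.8 + 3×475.2) = 2065.5 kN.
Tension rupture (net): A_n = (277 − 3×26)×20 = 3980 mm² (U = 1.0, A_e = A_n). φR_n = 0.75 × 450 × 3980 = 1343.3 kN.
Tension yield (gross): A_g = 277×20 = 5540 mm². φR_n = 0.90 × 350 × 5540 = 1745.1 kN.
Governing: min(802.3, 2065.5, 1343.3, 1745.1) = 802.3 kN → bolt shear.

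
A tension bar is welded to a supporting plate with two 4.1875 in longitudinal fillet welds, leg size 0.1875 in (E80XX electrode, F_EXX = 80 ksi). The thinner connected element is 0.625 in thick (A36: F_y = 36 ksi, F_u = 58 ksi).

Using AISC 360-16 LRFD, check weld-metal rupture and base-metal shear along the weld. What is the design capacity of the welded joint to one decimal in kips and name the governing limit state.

40.0 kips (weld metal governs)

Weld metal: throat = 0.707×0.1875 = 0.13256 in, L = 2×4.1875 = 8.375 in. φR_n = 0.75 × 0.6 × 80 × 0.13256 × 8.375 = 40.0 kips.
Base metal shear (0.625 in plate): yield φR_n = 1.0×0.6×36×0.625×8.375 = 113.1 kips; rupture φR_n = 0.75×0.6×58×0.625×8.375 = 136.6 kips; take 113.1 kips (yield).
Governing: min(40.0, 113.1) = 40.0 kips → weld metal.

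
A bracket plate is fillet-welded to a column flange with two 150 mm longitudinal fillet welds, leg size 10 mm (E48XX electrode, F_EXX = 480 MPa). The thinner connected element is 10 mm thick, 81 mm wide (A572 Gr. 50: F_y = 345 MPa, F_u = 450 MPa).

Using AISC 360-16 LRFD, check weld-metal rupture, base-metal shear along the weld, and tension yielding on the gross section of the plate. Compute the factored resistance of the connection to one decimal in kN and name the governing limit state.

251.5 kN (gross-section yield governs)

Weld metal: throat = 0.707×10 = 7.07 mm, L = 2×150 = 300 mm. φR_n = 0.75 × 0.6 × 480 × 7.07 × 300 = 458.1 kN.
Base metal shear (10 mm plate): yield φR_n = 1.0×0.6×345×10×300 = 621.0 kN; rupture φR_n = 0.75×0.6×450×10×300 = 607.5 kN; take 607.5 kN (rupture).
Tension yield (gross): A_g = 81×10 = 810 mm². φR_n = 0.90 × 345 × 810 = 251.5 kN.
Governing: min(458.1, 607.5, 251.5) = 251.5 kN → gross-section yield.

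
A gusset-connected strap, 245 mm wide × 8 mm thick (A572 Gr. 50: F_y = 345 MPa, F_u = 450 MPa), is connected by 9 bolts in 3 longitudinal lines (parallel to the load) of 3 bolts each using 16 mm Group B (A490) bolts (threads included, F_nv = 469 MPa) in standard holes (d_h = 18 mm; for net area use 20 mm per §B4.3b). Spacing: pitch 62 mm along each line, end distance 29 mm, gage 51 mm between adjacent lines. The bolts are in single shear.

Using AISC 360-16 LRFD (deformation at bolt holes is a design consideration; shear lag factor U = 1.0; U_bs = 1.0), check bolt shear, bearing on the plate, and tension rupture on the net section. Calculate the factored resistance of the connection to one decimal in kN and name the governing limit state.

499.5 kN (net-section rupture governs)

Bolt shear: A_b = π(16)²/4 = 201.06 mm². φR_n = 0.75 × 469 × 201.06 × 9 × 1 = 636.5 kN.
Bearing (8 mm plate, F_u = 450 MPa): end bolts L_c = 29 − 18/2 = 20, R_n = min(1.2×20×8×450, 2.4×16×8×450) = 86.4 kN/bolt; interior L_c = 62 − 18 = 44, R_n = 138.24 kN/bolt. φR_n = 0.75 × (3×86.4 + 6×138.24) = 816.5 kN.
Tension rupture (net): A_n = (245 − 3×20)×8 = 1480 mm² (U = 1.0, A_e = A_n). φR_n = 0.75 × 450 × 1480 = 499.5 kN.
Governing: min(636.5, 816.5, 499.5) = 499.5 kN → net-section rupture.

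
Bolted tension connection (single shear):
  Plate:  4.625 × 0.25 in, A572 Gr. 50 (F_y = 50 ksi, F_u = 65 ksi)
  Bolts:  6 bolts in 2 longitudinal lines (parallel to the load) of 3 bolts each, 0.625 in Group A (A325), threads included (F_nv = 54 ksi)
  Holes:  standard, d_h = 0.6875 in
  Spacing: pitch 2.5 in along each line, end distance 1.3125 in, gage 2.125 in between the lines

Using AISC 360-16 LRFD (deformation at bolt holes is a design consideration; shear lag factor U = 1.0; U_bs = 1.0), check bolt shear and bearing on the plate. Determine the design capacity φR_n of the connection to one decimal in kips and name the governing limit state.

Bolt shear: A_b = π(0.625)²/4 = 0.3068 in². φR_n = 0.75 × 54 × 0.3068 × 6 × 1 = 74.6 kips.
Bearing (0.25 in plate, F_u = 65 ksi): end bolts L_c = 1.3125 − 0.6875/2 = 0.96875, R_n = min(1.2×0.96875×0.25×65, 2.4×0.625×0.25×65) = 18.891 kips/bolt; interior L_c = 2.5 − 0.6875 = 1.8125, R_n = 24.375 kips/bolt. φR_n = 0.75 × (2×18.891 + 4×24.375) = 101.5 kips.
Governing: min(74.6, 101.5) = 74.6 kips → bolt shear.

74.6 kips (bolt shear governs)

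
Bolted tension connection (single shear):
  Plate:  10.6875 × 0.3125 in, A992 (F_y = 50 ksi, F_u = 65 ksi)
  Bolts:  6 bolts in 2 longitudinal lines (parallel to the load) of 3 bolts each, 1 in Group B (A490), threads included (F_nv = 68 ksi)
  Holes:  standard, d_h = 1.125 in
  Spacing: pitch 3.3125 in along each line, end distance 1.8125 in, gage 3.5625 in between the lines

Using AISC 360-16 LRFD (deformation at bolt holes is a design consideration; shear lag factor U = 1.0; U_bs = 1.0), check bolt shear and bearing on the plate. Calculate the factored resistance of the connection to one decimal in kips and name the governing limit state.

192.0 kips (bearing governs)

Bolt shear: A_b = π(1)²/4 = 0.7854 in². φR_n = 0.75 × 68 × 0.7854 × 6 × 1 = 240.3 kips.
Bearing (0.3125 in plate, F_u = 65 ksi): end bolts L_c = 1.8125 − 1.125/2 = 1.25, R_n = min(1.2×1.25×0.3125×65, 2.4×1×0.3125×65) = 30.469 kips/bolt; interior L_c = 3.3125 − 1.125 = 2.1875, R_n = 48.75 kips/bolt. φR_n = 0.75 × (2×30.469 + 4×48.75) = 192.0 kips.
Governing: min(240.3, 192.0) = 192.0 kips → bearing.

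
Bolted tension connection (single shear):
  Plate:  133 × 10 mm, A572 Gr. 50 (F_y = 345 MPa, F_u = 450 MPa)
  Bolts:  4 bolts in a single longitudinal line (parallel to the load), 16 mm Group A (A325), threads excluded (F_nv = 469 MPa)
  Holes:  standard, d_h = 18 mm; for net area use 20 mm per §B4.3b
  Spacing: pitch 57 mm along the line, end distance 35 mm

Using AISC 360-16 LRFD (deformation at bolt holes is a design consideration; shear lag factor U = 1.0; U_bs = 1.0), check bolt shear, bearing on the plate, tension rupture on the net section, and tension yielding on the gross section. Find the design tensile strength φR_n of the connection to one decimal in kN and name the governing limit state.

Bolt shear: A_b = π(16)²/4 = 201.06 mm². φR_n = 0.75 × 469 × 201.06 × 4 × 1 = 282.9 kN.
Bearing (10 mm plate, F_u = 450 MPa): end bolts L_c = 35 − 18/2 = 26, R_n = min(1.2×26×10×450, 2.4×16×10×450) = 140.4 kN/bolt; interior L_c = 57 − 18 = 39, R_n = 172.8 kN/bolt. φR_n = 0.75 × (1×140.4 + 3×172.8) = 494.1 kN.
Tension rupture (net): A_n = (133 − 1×20)×10 = 1130 mm² (U = 1.0, A_e = A_n). φR_n = 0.75 × 450 × 1130 = 381.4 kN.
Tension yield (gross): A_g = 133×10 = 1330 mm². φR_n = 0.90 × 345 × 1330 = 413.0 kN.
Governing: min(282.9, 494.1, 381.4, 413.0) = 282.9 kN → bolt shear.

282.9 kN (bolt shear governs)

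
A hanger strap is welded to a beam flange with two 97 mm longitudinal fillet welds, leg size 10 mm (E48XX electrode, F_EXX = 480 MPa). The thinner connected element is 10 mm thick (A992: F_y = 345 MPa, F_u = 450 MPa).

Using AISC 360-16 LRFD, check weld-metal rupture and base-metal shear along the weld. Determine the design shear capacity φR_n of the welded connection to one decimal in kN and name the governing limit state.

296.3 kN (weld metal governs)

Weld metal: throat = 0.707×10 = 7.07 mm, L = 2×97 = 194 mm. φR_n = 0.75 × 0.6 × 480 × 7.07 × 194 = 296.3 kN.
Base metal shear (10 mm plate): yield φR_n = 1.0×0.6×345×10×194 = 401.6 kN; rupture φR_n = 0.75×0.6×450×10×194 = 392.9 kN; take 392.9 kN (rupture).
Governing: min(296.3, 392.9) = 296.3 kN → weld metal.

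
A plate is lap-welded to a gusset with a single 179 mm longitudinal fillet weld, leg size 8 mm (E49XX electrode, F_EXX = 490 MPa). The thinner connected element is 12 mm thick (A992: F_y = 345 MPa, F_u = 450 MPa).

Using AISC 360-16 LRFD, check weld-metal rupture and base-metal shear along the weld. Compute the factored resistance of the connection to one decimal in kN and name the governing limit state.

223.2 kN (weld metal governs)

Weld metal: throat = 0.707×8 = 5.656 mm, L = 179 mm. φR_n = 0.75 × 0.6 × 490 × 5.656 × 179 = 223.2 kN.
Base metal shear (12 mm plate): yield φR_n = 1.0×0.6×345×12×179 = 444.6 kN; rupture φR_n = 0.75×0.6×450×12×179 = 435.0 kN; take 435.0 kN (rupture).
Governing: min(223.2, 435.0) = 223.2 kN → weld metal.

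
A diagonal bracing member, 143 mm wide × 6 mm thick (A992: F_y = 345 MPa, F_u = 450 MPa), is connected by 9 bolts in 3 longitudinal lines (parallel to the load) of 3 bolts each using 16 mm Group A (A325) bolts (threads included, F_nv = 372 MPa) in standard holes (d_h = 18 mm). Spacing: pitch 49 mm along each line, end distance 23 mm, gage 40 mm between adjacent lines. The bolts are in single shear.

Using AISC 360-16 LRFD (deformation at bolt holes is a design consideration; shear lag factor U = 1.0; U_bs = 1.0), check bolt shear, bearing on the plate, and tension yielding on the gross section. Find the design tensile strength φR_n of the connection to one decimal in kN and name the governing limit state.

266.4 kN (gross-section yield governs)

Bolt shear: A_b = π(16)²/4 = 201.06 mm². φR_n = 0.75 × 372 × 201.06 × 9 × 1 = 504.9 kN.
Bearing (6 mm plate, F_u = 450 MPa): end bolts L_c = 23 − 18/2 = 14, R_n = min(1.2×14×6×450, 2.4×16×6×450) = 45.36 kN/bolt; interior L_c = 49 − 18 = 31, R_n = 100.44 kN/bolt. φR_n = 0.75 × (3×45.36 + 6×100.44) = 554.0 kN.
Tension yield (gross): A_g = 143×6 = 858 mm². φR_n = 0.90 × 345 × 858 = 266.4 kN.
Governing: min(504.9, 554.0, 266.4) = 266.4 kN → gross-section yield.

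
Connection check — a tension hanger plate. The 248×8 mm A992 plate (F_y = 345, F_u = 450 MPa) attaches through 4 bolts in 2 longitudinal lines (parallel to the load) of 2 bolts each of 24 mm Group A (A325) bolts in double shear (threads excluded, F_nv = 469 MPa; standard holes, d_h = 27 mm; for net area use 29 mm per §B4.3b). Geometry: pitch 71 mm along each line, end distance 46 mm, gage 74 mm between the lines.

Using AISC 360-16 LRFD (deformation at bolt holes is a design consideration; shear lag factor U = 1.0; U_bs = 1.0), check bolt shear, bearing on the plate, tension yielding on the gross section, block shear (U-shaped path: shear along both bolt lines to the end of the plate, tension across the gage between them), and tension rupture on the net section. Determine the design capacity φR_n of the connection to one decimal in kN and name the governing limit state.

Bolt shear: A_b = π(24)²/4 = 452.39 mm². φR_n = 0.75 × 469 × 452.39 × 4 × 2 = 1273.0 kN.
Bearing (8 mm plate, F_u = 450 MPa): end bolts L_c = 46 − 27/2 = 32.5, R_n = min(1.2×32.5×8×450, 2.4×24×8×450) = 140.4 kN/bolt; interior L_c = 71 − 27 = 44, R_n = 190.08 kN/bolt. φR_n = 0.75 × (2×140.4 + 2×190.08) = 495.7 kN.
Tension yield (gross): A_g = 248×8 = 1984 mm². φR_n = 0.90 × 345 × 1984 = 616.0 kN.
Block shear: shear path 2×[46+1×71] = 2×117 mm, A_gv = 1872, A_nv = 2×(117 − 1.5×29)×8 = 1176 mm²; tension across gage: (74 − 1×29)×8 = 360 mm². R_n = min(0.6×450×1176, 0.6×345×1872) + 1.0×450×360 = min(317.52, 387.5) + 162 = 479.52 kN. φR_n = 0.75 × 479.52 = 359.6 kN.
Tension rupture (net): A_n = (248 − 2×29)×8 = 1520 mm² (U = 1.0, A_e = A_n). φR_n = 0.75 × 450 × 1520 = 513.0 kN.
Governing: min(1273.0, 495.7, 616.0, 359.6, 513.0) = 359.6 kN → block shear.

359.6 kN (block shear governs)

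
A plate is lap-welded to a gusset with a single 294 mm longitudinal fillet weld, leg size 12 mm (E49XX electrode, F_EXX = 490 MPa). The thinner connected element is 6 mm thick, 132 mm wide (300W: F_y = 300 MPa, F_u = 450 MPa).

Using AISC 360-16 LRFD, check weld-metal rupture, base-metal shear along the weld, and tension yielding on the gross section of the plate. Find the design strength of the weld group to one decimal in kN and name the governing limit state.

Weld metal: throat = 0.707×12 = 8.484 mm, L = 294 mm. φR_n = 0.75 × 0.6 × 490 × 8.484 × 294 = 550.0 kN.
Base metal shear (6 mm plate): yield φR_n = 1.0×0.6×300×6×294 = 317.5 kN; rupture φR_n = 0.75×0.6×450×6×294 = 357.2 kN; take 317.5 kN (yield).
Tension yield (gross): A_g = 132×6 = 792 mm². φR_n = 0.90 × 300 × 792 = 213.8 kN.
Governing: min(550.0, 317.5, 213.8) = 213.8 kN → gross-section yield.

213.8 kN (gross-section yield governs)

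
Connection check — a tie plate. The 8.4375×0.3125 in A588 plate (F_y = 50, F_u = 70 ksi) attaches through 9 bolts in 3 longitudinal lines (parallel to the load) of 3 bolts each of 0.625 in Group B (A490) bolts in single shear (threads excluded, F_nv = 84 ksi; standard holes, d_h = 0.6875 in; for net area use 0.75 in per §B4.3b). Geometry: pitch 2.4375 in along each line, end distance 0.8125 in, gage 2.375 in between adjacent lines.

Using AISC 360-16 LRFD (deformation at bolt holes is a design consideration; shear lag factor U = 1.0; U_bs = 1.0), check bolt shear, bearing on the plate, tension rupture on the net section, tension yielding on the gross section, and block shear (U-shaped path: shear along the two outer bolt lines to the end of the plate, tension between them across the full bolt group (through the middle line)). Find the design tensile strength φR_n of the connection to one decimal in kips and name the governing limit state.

Bolt shear: A_b = π(0.625)²/4 = 0.3068 in². φR_n = 0.75 × 84 × 0.3068 × 9 × 1 = 174.0 kips.
Bearing (0.3125 in plate, F_u = 70 ksi): end bolts L_c = 0.8125 − 0.6875/2 = 0.46875, R_n = min(1.2×0.46875×0.3125×70, 2.4×0.625×0.3125×70) = 12.305 kips/bolt; interior L_c = 2.4375 − 0.6875 = 1.75, R_n = 32.813 kips/bolt. φR_n = 0.75 × (3×12.305 + 6×32.813) = 175.3 kips.
Tension rupture (net): A_n = (8.4375 − 3×0.75)×0.3125 = 1.9336 in² (U = 1.0, A_e = A_n). φR_n = 0.75 × 70 × 1.9336 = 101.5 kips.
Tension yield (gross): A_g = 8.4375×0.3125 = 2.6367 in². φR_n = 0.90 × 50 × 2.6367 = 118.7 kips.
Block shear: shear path 2×[0.8125+2×2.4375] = 2×5.6875 in, A_gv = 3.5547, A_nv = 2×(5.6875 − 2.5×0.75)×0.3125 = 2.3828 in²; tension across gage: (4.75 − 2×0.75)×0.3125 = 1.0156 in². R_n = min(0.6×70×2.3828, 0.6×50×3.5547) + 1.0×70×1.0156 = min(100.08, 106.64) + 71.092 = 171.17 kips. φR_n = 0.75 × 171.17 = 128.4 kips.
Governing: min(174.0, 175.3, 101.5, 118.7, 128.4) = 101.5 kips → net-section rupture.

101.5 kips (net-section rupture governs)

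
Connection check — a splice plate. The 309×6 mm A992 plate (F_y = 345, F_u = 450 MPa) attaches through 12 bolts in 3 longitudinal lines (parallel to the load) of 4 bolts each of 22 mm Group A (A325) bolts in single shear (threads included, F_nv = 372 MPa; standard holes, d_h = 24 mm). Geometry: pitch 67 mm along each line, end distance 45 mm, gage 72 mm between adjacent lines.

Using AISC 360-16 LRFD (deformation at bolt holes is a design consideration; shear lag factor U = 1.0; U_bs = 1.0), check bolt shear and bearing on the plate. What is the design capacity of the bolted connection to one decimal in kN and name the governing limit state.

Bolt shear: A_b = π(22)²/4 = 380.13 mm². φR_n = 0.75 × 372 × 380.13 × 12 × 1 = 1272.7 kN.
Bearing (6 mm plate, F_u = 450 MPa): end bolts L_c = 45 − 24/2 = 33, R_n = min(1.2×33×6×450, 2.4×22×6×450) = 106.92 kN/bolt; interior L_c = 67 − 24 = 43, R_n = 139.32 kN/bolt. φR_n = 0.75 × (3×106.92 + 9×139.32) = 1181.0 kN.
Governing: min(1272.7, 1181.0) = 1181.0 kN → bearing.

1181.0 kN (bearing governs)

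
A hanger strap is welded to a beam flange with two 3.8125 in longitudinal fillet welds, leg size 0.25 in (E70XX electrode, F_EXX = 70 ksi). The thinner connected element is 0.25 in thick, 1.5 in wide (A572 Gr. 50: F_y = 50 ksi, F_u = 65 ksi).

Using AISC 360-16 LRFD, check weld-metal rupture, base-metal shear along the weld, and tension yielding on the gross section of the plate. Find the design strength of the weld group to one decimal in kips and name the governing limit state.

Weld metal: throat = 0.707×0.25 = 0.17675 in, L = 2×3.8125 = 7.625 in. φR_n = 0.75 × 0.6 × 70 × 0.17675 × 7.625 = 42.5 kips.
Base metal shear (0.25 in plate): yield φR_n = 1.0×0.6×50×0.25×7.625 = 57.2 kips; rupture φR_n = 0.75×0.6×65×0.25×7.625 = 55.8 kips; take 55.8 kips (rupture).
Tension yield (gross): A_g = 1.5×0.25 = 0.375 in². φR_n = 0.90 × 50 × 0.375 = 16.9 kips.
Governing: min(42.5, 55.8, 16.9) = 16.9 kips → gross-section yield.

16.9 kips (gross-section yield governs)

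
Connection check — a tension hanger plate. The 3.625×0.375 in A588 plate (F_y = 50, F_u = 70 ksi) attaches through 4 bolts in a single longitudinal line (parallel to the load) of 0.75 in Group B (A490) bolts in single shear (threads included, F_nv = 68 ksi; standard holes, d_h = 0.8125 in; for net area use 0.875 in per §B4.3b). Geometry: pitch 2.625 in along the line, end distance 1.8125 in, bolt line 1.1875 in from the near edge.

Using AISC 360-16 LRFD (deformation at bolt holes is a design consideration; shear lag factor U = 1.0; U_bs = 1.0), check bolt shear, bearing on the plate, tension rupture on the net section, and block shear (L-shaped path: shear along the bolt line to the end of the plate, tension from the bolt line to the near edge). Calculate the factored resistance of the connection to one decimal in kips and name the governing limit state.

Bolt shear: A_b = π(0.75)²/4 = 0.44179 in². φR_n = 0.75 × 68 × 0.44179 × 4 × 1 = 90.1 kips.
Bearing (0.375 in plate, F_u = 70 ksi): end bolts L_c = 1.8125 − 0.8125/2 = 1.40625, R_n = min(1.2×1.40625×0.375×70, 2.4×0.75×0.375×70) = 44.297 kips/bolt; interior L_c = 2.625 − 0.8125 = 1.8125, R_n = 47.25 kips/bolt. φR_n = 0.75 × (1×44.297 + 3×47.25) = 139.5 kips.
Tension rupture (net): A_n = (3.625 − 1×0.875)×0.375 = 1.0313 in² (U = 1.0, A_e = A_n). φR_n = 0.75 × 70 × 1.0313 = 54.1 kips.
Block shear: shear path 1×[1.8125+3×2.625] = 1×9.6875 in, A_gv = 3.6328, A_nv = 1×(9.6875 − 3.5×0.875)×0.375 = 2.4844 in²; tension to near edge: (1.1875 − 0.5×0.875)×0.375 = 0.28125 in². R_n = min(0.6×70×2.4844, 0.6×50×3.6328) + 1.0×70×0.28125 = min(104.34, 108.98) + 19.688 = 124.03 kips. φR_n = 0.75 × 124.03 = 93.0 kips.
Governing: min(90.1, 139.5, 54.1, 93.0) = 54.1 kips → net-section rupture.

54.1 kips (net-section rupture governs)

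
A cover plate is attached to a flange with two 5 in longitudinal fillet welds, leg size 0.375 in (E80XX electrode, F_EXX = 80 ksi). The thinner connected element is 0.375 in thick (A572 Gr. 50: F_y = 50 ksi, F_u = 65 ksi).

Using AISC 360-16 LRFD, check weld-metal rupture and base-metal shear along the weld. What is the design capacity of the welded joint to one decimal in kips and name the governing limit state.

95.4 kips (weld metal governs)

Weld metal: throat = 0.707×0.375 = 0.26513 in, L = 2×5 = 10 in. φR_n = 0.75 × 0.6 × 80 × 0.26513 × 10 = 95.4 kips.
Base metal shear (0.375 in plate): yield φR_n = 1.0×0.6×50×0.375×10 = 112.5 kips; rupture φR_n = 0.75×0.6×65×0.375×10 = 109.7 kips; take 109.7 kips (rupture).
Governing: min(95.4, 109.7) = 95.4 kips → weld metal.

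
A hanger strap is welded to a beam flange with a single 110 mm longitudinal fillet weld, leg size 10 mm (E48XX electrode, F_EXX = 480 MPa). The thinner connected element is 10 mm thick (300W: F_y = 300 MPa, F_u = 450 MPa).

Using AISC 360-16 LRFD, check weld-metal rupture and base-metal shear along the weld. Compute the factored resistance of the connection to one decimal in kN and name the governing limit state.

168.0 kN (weld metal governs)

Weld metal: throat = 0.707×10 = 7.07 mm, L = 110 mm. φR_n = 0.75 × 0.6 × 480 × 7.07 × 110 = 168.0 kN.
Base metal shear (10 mm plate): yield φR_n = 1.0×0.6×300×10×110 = 198.0 kN; rupture φR_n = 0.75×0.6×450×10×110 = 222.8 kN; take 198.0 kN (yield).
Governing: min(168.0, 198.0) = 168.0 kN → weld metal.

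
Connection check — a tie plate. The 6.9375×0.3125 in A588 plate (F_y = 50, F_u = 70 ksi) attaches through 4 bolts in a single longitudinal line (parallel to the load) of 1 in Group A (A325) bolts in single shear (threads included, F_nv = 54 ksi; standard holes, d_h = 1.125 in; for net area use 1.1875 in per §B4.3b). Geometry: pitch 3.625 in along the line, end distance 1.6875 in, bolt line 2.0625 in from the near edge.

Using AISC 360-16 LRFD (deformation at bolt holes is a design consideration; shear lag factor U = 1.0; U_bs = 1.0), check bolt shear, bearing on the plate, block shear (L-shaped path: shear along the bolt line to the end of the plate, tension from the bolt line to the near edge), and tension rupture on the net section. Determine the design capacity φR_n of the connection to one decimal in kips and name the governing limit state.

Bolt shear: A_b = π(1)²/4 = 0.7854 in². φR_n = 0.75 × 54 × 0.7854 × 4 × 1 = 127.2 kips.
Bearing (0.3125 in plate, F_u = 70 ksi): end bolts L_c = 1.6875 − 1.125/2 = 1.125, R_n = min(1.2×1.125×0.3125×70, 2.4×1×0.3125×70) = 29.531 kips/bolt; interior L_c = 3.625 − 1.125 = 2.5, R_n = 52.5 kips/bolt. φR_n = 0.75 × (1×29.531 + 3×52.5) = 140.3 kips.
Block shear: shear path 1×[1.6875+3×3.625] = 1×12.5625 in, A_gv = 3.9258, A_nv = 1×(12.5625 − 3.5×1.1875)×0.3125 = 2.627 in²; tension to near edge: (2.0625 − 0.5×1.1875)×0.3125 = 0.45898 in². R_n = min(0.6×70×2.627, 0.6×50×3.9258) + 1.0×70×0.45898 = min(110.33, 117.77) + 32.129 = 142.46 kips. φR_n = 0.75 × 142.46 = 106.8 kips.
Tension rupture (net): A_n = (6.9375 − 1×1.1875)×0.3125 = 1.7969 in² (U = 1.0, A_e = A_n). φR_n = 0.75 × 70 × 1.7969 = 94.3 kips.
Governing: min(127.2, 140.3, 106.8, 94.3) = 94.3 kips → net-section rupture.

94.3 kips (net-section rupture governs)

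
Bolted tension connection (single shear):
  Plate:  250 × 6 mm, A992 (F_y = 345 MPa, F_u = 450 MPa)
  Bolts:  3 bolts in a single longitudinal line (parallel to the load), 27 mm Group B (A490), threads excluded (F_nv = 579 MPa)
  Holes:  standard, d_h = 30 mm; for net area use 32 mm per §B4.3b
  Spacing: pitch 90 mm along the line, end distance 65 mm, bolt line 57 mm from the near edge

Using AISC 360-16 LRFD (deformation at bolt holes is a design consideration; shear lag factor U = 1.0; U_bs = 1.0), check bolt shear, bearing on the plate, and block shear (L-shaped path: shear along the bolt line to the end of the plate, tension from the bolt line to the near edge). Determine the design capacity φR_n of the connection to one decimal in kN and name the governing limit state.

283.5 kN (block shear governs)

Bolt shear: A_b = π(27)²/4 = 572.56 mm². φR_n = 0.75 × 579 × 572.56 × 3 × 1 = 745.9 kN.
Bearing (6 mm plate, F_u = 450 MPa): end bolts L_c = 65 − 30/2 = 50, R_n = min(1.2×50×6×450, 2.4×27×6×450) = 162 kN/bolt; interior L_c = 90 − 30 = 60, R_n = 174.96 kN/bolt. φR_n = 0.75 × (1×162 + 2×174.96) = 383.9 kN.
Block shear: shear path 1×[65+2×90] = 1×245 mm, A_gv = 1470, A_nv = 1×(245 − 2.5×32)×6 = 990 mm²; tension to near edge: (57 − 0.5×32)×6 = 246 mm². R_n = min(0.6×450×990, 0.6×345×1470) + 1.0×450×246 = min(267.3, 304.29) + 110.7 = 378 kN. φR_n = 0.75 × 378 = 283.5 kN.
Governing: min(745.9, 383.9, 283.5) = 283.5 kN → block shear.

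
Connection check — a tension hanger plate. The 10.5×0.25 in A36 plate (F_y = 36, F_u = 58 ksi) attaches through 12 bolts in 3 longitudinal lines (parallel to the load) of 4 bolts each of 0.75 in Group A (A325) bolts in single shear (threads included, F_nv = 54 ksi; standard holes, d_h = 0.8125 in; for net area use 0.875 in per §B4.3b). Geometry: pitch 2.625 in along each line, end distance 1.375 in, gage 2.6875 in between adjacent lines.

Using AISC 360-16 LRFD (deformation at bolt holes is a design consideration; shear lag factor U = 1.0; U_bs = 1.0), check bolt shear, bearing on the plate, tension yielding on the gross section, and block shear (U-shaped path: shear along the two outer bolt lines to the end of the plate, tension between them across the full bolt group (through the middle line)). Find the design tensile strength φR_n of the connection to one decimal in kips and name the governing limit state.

85.1 kips (gross-section yield governs)

Bolt shear: A_b = π(0.75)²/4 = 0.44179 in². φR_n = 0.75 × 54 × 0.44179 × 12 × 1 = 214.7 kips.
Bearing (0.25 in plate, F_u = 58 ksi): end bolts L_c = 1.375 − 0.8125/2 = 0.96875, R_n = min(1.2×0.96875×0.25×58, 2.4×0.75×0.25×58) = 16.856 kips/bolt; interior L_c = 2.625 − 0.8125 = 1.8125, R_n = 26.1 kips/bolt. φR_n = 0.75 × (3×16.856 + 9×26.1) = 214.1 kips.
Tension yield (gross): A_g = 10.5×0.25 = 2.625 in². φR_n = 0.90 × 36 × 2.625 = 85.1 kips.
Block shear: shear path 2×[1.375+3×2.625] = 2×9.25 in, A_gv = 4.625, A_nv = 2×(9.25 − 3.5×0.875)×0.25 = 3.0938 in²; tension across gage: (5.375 − 2×0.875)×0.25 = 0.90625 in². R_n = min(0.6×58×3.0938, 0.6×36×4.625) + 1.0×58×0.90625 = min(107.66, 99.9) + 52.563 = 152.46 kips. φR_n = 0.75 × 152.46 = 114.3 kips.
Governing: min(214.7, 214.1, 85.1, 114.3) = 85.1 kips → gross-section yield.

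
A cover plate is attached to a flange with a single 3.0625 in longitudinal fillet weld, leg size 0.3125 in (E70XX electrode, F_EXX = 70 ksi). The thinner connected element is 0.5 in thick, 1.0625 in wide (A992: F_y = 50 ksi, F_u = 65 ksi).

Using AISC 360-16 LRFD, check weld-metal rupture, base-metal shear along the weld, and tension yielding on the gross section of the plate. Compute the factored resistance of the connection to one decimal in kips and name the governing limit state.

21.3 kips (weld metal governs)

Weld metal: throat = 0.707×0.3125 = 0.22094 in, L = 3.0625 in. φR_n = 0.75 × 0.6 × 70 × 0.22094 × 3.0625 = 21.3 kips.
Base metal shear (0.5 in plate): yield φR_n = 1.0×0.6×50×0.5×3.0625 = 45.9 kips; rupture φR_n = 0.75×0.6×65×0.5×3.0625 = 44.8 kips; take 44.8 kips (rupture).
Tension yield (gross): A_g = 1.0625×0.5 = 0.53125 in². φR_n = 0.90 × 50 × 0.53125 = 23.9 kips.
Governing: min(21.3, 44.8, 23.9) = 21.3 kips → weld metal.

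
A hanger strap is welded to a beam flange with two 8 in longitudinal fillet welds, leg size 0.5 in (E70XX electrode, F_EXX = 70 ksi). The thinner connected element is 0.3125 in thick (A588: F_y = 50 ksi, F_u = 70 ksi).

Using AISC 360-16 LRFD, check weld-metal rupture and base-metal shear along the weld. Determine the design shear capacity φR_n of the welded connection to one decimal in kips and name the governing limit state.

Weld metal: throat = 0.707×0.5 = 0.3535 in, L = 2×8 = 16 in. φR_n = 0.75 × 0.6 × 70 × 0.3535 × 16 = 178.2 kips.
Base metal shear (0.3125 in plate): yield φR_n = 1.0×0.6×50×0.3125×16 = 150.0 kips; rupture φR_n = 0.75×0.6×70×0.3125×16 = 157.5 kips; take 150.0 kips (yield).
Governing: min(178.2, 150.0) = 150.0 kips → base-metal shear.

150.0 kips (base-metal shear governs)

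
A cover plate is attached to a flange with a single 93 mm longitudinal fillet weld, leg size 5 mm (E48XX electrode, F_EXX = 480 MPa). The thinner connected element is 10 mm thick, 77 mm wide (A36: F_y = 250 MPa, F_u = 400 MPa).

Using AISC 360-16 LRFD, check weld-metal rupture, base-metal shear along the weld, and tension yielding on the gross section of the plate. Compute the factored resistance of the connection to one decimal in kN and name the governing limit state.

Weld metal: throat = 0.707×5 = 3.535 mm, L = 93 mm. φR_n = 0.75 × 0.6 × 480 × 3.535 × 93 = 71.0 kN.
Base metal shear (10 mm plate): yield φR_n = 1.0×0.6×250×10×93 = 139.5 kN; rupture φR_n = 0.75×0.6×400×10×93 = 167.4 kN; take 139.5 kN (yield).
Tension yield (gross): A_g = 77×10 = 770 mm². φR_n = 0.90 × 250 × 770 = 173.3 kN.
Governing: min(71.0, 139.5, 173.3) = 71.0 kN → weld metal.

71.0 kN (weld metal governs)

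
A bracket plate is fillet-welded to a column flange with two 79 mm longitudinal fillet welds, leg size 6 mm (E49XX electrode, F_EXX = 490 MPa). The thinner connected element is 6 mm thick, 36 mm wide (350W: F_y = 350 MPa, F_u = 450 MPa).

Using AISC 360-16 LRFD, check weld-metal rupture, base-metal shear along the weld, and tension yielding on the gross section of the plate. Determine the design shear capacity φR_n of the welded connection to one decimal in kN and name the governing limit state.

Weld metal: throat = 0.707×6 = 4.242 mm, L = 2×79 = 158 mm. φR_n = 0.75 × 0.6 × 490 × 4.242 × 158 = 147.8 kN.
Base metal shear (6 mm plate): yield φR_n = 1.0×0.6×350×6×158 = 199.1 kN; rupture φR_n = 0.75×0.6×450×6×158 = 192.0 kN; take 192.0 kN (rupture).
Tension yield (gross): A_g = 36×6 = 216 mm². φR_n = 0.90 × 350 × 216 = 68.0 kN.
Governing: min(147.8, 192.0, 68.0) = 68.0 kN → gross-section yield.

68.0 kN (gross-section yield governs)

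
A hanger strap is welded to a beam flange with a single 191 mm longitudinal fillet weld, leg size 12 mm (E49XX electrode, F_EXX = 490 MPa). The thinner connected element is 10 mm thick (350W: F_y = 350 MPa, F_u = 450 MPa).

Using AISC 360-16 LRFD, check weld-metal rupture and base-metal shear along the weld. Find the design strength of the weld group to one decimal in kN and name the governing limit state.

Weld metal: throat = 0.707×12 = 8.484 mm, L = 191 mm. φR_n = 0.75 × 0.6 × 490 × 8.484 × 191 = 357.3 kN.
Base metal shear (10 mm plate): yield φR_n = 1.0×0.6×350×10×191 = 401.1 kN; rupture φR_n = 0.75×0.6×450×10×191 = 386.8 kN; take 386.8 kN (rupture).
Governing: min(357.3, 386.8) = 357.3 kN → weld metal.

357.3 kN (weld metal governs)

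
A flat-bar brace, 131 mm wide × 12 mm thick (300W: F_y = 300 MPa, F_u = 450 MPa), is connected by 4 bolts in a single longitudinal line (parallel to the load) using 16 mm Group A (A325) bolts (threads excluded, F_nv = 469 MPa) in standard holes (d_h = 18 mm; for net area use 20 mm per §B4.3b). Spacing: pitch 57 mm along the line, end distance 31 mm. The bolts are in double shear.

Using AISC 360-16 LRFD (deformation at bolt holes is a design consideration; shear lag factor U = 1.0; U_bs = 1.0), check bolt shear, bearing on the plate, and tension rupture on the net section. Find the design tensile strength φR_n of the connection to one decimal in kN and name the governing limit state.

Bolt shear: A_b = π(16)²/4 = 201.06 mm². φR_n = 0.75 × 469 × 201.06 × 4 × 2 = 565.8 kN.
Bearing (12 mm plate, F_u = 450 MPa): end bolts L_c = 31 − 18/2 = 22, R_n = min(1.2×22×12×450, 2.4×16×12×450) = 142.56 kN/bolt; interior L_c = 57 − 18 = 39, R_n = 207.36 kN/bolt. φR_n = 0.75 × (1×142.56 + 3×207.36) = 573.5 kN.
Tension rupture (net): A_n = (131 − 1×20)×12 = 1332 mm² (U = 1.0, A_e = A_n). φR_n = 0.75 × 450 × 1332 = 449.6 kN.
Governing: min(565.8, 573.5, 449.6) = 449.6 kN → net-section rupture.

449.6 kN (net-section rupture governs)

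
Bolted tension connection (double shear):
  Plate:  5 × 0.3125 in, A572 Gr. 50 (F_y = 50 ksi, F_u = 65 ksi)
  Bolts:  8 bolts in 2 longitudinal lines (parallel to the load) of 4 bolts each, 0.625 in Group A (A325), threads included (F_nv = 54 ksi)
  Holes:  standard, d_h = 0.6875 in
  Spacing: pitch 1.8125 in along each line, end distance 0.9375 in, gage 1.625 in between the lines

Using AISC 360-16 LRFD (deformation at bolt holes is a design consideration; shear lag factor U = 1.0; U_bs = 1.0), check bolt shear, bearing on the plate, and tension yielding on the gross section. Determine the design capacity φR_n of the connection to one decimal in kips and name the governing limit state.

Bolt shear: A_b = π(0.625)²/4 = 0.3068 in². φR_n = 0.75 × 54 × 0.3068 × 8 × 2 = 198.8 kips.
Bearing (0.3125 in plate, F_u = 65 ksi): end bolts L_c = 0.9375 − 0.6875/2 = 0.59375, R_n = min(1.2×0.59375×0.3125×65, 2.4×0.625×0.3125×65) = 14.473 kips/bolt; interior L_c = 1.8125 − 0.6875 = 1.125, R_n = 27.422 kips/bolt. φR_n = 0.75 × (2×14.473 + 6×27.422) = 145.1 kips.
Tension yield (gross): A_g = 5×0.3125 = 1.5625 in². φR_n = 0.90 × 50 × 1.5625 = 70.3 kips.
Governing: min(198.8, 145.1, 70.3) = 70.3 kips → gross-section yield.

70.3 kips (gross-section yield governs)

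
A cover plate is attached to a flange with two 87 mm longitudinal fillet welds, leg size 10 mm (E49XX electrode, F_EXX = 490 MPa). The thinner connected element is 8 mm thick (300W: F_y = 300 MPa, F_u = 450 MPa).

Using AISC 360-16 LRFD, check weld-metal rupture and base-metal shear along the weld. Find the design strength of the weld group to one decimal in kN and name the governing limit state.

Weld metal: throat = 0.707×10 = 7.07 mm, L = 2×87 = 174 mm. φR_n = 0.75 × 0.6 × 490 × 7.07 × 174 = 271.3 kN.
Base metal shear (8 mm plate): yield φR_n = 1.0×0.6×300×8×174 = 250.6 kN; rupture φR_n = 0.75×0.6×450×8×174 = 281.9 kN; take 250.6 kN (yield).
Governing: min(271.3, 250.6) = 250.6 kN → base-metal shear.

250.6 kN (base-metal shear governs)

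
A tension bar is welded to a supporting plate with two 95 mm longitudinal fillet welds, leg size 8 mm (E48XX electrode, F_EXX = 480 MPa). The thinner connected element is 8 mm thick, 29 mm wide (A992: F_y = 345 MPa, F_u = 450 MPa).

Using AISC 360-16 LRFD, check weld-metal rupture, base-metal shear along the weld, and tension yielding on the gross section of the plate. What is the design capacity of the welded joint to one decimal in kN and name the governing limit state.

Weld metal: throat = 0.707×8 = 5.656 mm, L = 2×95 = 190 mm. φR_n = 0.75 × 0.6 × 480 × 5.656 × 190 = 232.1 kN.
Base metal shear (8 mm plate): yield φR_n = 1.0×0.6×345×8×190 = 314.6 kN; rupture φR_n = 0.75×0.6×450×8×190 = 307.8 kN; take 307.8 kN (rupture).
Tension yield (gross): A_g = 29×8 = 232 mm². φR_n = 0.90 × 345 × 232 = 72.0 kN.
Governing: min(232.1, 307.8, 72.0) = 72.0 kN → gross-section yield.

72.0 kN (gross-section yield governs)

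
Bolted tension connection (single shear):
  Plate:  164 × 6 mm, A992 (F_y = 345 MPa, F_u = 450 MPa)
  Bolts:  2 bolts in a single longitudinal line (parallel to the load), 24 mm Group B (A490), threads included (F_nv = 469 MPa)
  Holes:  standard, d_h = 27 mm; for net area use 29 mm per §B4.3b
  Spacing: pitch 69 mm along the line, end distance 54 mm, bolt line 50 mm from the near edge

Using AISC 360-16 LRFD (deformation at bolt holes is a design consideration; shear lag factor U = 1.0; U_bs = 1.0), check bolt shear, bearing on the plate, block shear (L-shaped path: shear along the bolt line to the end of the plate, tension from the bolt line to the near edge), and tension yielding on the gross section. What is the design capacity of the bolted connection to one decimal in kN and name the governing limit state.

Bolt shear: A_b = π(24)²/4 = 452.39 mm². φR_n = 0.75 × 469 × 452.39 × 2 × 1 = 318.3 kN.
Bearing (6 mm plate, F_u = 450 MPa): end bolts L_c = 54 − 27/2 = 40.5, R_n = min(1.2×40.5×6×450, 2.4×24×6×450) = 131.22 kN/bolt; interior L_c = 69 − 27 = 42, R_n = 136.08 kN/bolt. φR_n = 0.75 × (1×131.22 + 1×136.08) = 200.5 kN.
Block shear: shear path 1×[54+1×69] = 1×123 mm, A_gv = 738, A_nv = 1×(123 − 1.5×29)×6 = 477 mm²; tension to near edge: (50 − 0.5×29)×6 = 213 mm². R_n = min(0.6×450×477, 0.6×345×738) + 1.0×450×213 = min(128.79, 152.77) + 95.85 = 224.64 kN. φR_n = 0.75 × 224.64 = 168.5 kN.
Tension yield (gross): A_g = 164×6 = 984 mm². φR_n = 0.90 × 345 × 984 = 305.5 kN.
Governing: min(318.3, 200.5, 168.5, 305.5) = 168.5 kN → block shear.

168.5 kN (block shear governs)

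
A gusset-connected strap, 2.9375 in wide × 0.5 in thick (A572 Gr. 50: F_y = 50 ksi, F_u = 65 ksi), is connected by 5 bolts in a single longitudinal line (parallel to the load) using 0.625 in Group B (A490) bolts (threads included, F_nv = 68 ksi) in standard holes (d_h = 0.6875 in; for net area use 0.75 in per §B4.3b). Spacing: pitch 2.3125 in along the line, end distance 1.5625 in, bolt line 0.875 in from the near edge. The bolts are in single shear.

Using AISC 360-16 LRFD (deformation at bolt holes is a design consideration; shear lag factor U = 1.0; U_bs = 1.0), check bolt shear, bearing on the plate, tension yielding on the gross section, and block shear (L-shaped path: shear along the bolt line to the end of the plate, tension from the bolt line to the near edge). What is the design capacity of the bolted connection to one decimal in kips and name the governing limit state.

Bolt shear: A_b = π(0.625)²/4 = 0.3068 in². φR_n = 0.75 × 68 × 0.3068 × 5 × 1 = 78.2 kips.
Bearing (0.5 in plate, F_u = 65 ksi): end bolts L_c = 1.5625 − 0.6875/2 = 1.21875, R_n = min(1.2×1.21875×0.5×65, 2.4×0.625×0.5×65) = 47.531 kips/bolt; interior L_c = 2.3125 − 0.6875 = 1.625, R_n = 48.75 kips/bolt. φR_n = 0.75 × (1×47.531 + 4×48.75) = 181.9 kips.
Tension yield (gross): A_g = 2.9375×0.5 = 1.4688 in². φR_n = 0.90 × 50 × 1.4688 = 66.1 kips.
Block shear: shear path 1×[1.5625+4×2.3125] = 1×10.8125 in, A_gv = 5.4063, A_nv = 1×(10.8125 − 4.5×0.75)×0.5 = 3.7188 in²; tension to near edge: (0.875 − 0.5×0.75)×0.5 = 0.25 in². R_n = min(0.6×65×3.7188, 0.6×50×5.4063) + 1.0×65×0.25 = min(145.03, 162.19) + 16.25 = 161.28 kips. φR_n = 0.75 × 161.28 = 121.0 kips.
Governing: min(78.2, 181.9, 66.1, 121.0) = 66.1 kips → gross-section yield.

66.1 kips (gross-section yield governs)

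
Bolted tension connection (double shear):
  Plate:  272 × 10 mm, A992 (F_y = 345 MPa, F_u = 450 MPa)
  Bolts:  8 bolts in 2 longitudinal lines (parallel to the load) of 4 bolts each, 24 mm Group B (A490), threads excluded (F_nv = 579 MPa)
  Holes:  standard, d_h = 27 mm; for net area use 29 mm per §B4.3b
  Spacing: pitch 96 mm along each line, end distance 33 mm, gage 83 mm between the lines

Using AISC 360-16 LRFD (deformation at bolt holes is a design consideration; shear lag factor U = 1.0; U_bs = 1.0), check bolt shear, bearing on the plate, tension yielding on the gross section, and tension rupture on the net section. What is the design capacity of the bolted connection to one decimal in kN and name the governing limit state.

722.3 kN (net-section rupture governs)

Bolt shear: A_b = π(24)²/4 = 452.39 mm². φR_n = 0.75 × 579 × 452.39 × 8 × 2 = 3143.2 kN.
Bearing (10 mm plate, F_u = 450 MPa): end bolts L_c = 33 − 27/2 = 19.5, R_n = min(1.2×19.5×10×450, 2.4×24×10×450) = 105.3 kN/bolt; interior L_c = 96 − 27 = 69, R_n = 259.2 kN/bolt. φR_n = 0.75 × (2×105.3 + 6×259.2) = 1324.4 kN.
Tension yield (gross): A_g = 272×10 = 2720 mm². φR_n = 0.90 × 345 × 2720 = 844.6 kN.
Tension rupture (net): A_n = (272 − 2×29)×10 = 2140 mm² (U = 1.0, A_e = A_n). φR_n = 0.75 × 450 × 2140 = 722.3 kN.
Governing: min(3143.2, 1324.4, 844.6, 722.3) = 722.3 kN → net-section rupture.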